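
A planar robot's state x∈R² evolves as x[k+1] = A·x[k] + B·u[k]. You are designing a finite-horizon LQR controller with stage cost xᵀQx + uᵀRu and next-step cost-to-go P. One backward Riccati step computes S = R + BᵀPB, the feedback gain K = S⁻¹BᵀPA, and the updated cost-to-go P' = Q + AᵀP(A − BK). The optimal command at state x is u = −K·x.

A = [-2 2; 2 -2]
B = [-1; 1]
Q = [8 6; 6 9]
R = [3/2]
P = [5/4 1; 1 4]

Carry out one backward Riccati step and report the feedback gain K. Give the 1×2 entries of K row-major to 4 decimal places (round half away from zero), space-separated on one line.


1.3684 -1.3684

BᵀP = [-0.2500 3.0000]
S = R + BᵀPB = [3/2] + [3.2500] = [4.7500]
BᵀPA = [6.5000 -6.5000]
K = S⁻¹·BᵀPA = [1.3684 -1.3684]
A−BK = [-0.6316 0.6316; 0.6316 -0.6316]
AᵀP(A−BK) = [4.1053 -4.1053; -4.1053 4.1053]
P' = Q + AᵀP(A−BK) = [12.1053 1.8947; 1.8947 13.1053]
tr(P') = 25.2105


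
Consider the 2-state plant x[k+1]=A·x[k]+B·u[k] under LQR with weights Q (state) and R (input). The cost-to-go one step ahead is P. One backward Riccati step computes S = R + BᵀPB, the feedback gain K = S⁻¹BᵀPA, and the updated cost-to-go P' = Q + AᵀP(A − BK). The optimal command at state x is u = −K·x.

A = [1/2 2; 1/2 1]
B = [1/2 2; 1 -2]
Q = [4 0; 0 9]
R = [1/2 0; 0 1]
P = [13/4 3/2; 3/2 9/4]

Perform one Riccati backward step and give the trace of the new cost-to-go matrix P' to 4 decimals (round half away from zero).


BᵀP = [3.1250 3.0000; 3.5000 -1.5000]
S = R + BᵀPB = [1/2 0; 0 1] + [4.5625 0.2500; 0.2500 10.0000] = [5.0625 0.2500; 0.2500 11.0000]
BᵀPA = [3.0625 9.2500; 1.0000 5.5000]
K = S⁻¹·BᵀPA = [0.6011 1.8045; 0.0772 0.4590]
A−BK = [0.0449 0.1798; 0.0534 0.1135]
AᵀP(A−BK) = [0.2068 0.6397; 0.6397 2.0340]
P' = Q + AᵀP(A−BK) = [4.2068 0.6397; 0.6397 11.0340]
tr(P') = 15.2408

15.2408


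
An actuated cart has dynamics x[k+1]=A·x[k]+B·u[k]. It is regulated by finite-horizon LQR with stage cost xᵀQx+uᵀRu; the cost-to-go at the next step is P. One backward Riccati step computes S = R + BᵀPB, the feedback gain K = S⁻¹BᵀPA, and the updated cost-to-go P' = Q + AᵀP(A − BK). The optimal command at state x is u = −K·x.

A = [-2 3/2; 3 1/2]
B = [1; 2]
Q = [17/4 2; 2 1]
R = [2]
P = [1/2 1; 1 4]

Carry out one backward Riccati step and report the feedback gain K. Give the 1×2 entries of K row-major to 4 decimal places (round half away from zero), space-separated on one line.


0.9778 0.3667

BᵀP = [2.5000 9.0000]
S = R + BᵀPB = [2] + [20.5000] = [22.5000]
BᵀPA = [22.0000 8.2500]
K = S⁻¹·BᵀPA = [0.9778 0.3667]
A−BK = [-2.9778 1.1333; 1.0444 -0.2333]
AᵀP(A−BK) = [4.4889 -0.0667; -0.0667 0.6000]
P' = Q + AᵀP(A−BK) = [8.7389 1.9333; 1.9333 1.6000]
tr(P') = 10.3389


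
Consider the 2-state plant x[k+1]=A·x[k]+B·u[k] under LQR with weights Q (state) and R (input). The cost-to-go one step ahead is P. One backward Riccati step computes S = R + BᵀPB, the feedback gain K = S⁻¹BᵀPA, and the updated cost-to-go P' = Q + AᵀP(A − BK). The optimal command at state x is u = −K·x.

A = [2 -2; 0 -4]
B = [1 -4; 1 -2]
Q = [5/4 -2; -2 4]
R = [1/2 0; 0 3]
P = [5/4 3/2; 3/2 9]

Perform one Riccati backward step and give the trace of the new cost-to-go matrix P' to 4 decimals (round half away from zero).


15.5101

BᵀP = [2.7500 10.5000; -8.0000 -24.0000]
S = R + BᵀPB = [1/2 0; 0 3] + [13.2500 -32.0000; -32.0000 80.0000] = [13.7500 -32.0000; -32.0000 83.0000]
BᵀPA = [5.5000 -47.5000; -16.0000 112.0000]
K = S⁻¹·BᵀPA = [-0.4733 -3.0576; -0.3753 0.1706]
A−BK = [0.9723 1.7399; -0.2772 -0.6013]
AᵀP(A−BK) = [1.5991 2.5458; 2.5458 8.6610]
P' = Q + AᵀP(A−BK) = [2.8491 0.5458; 0.5458 12.6610]
tr(P') = 15.5101


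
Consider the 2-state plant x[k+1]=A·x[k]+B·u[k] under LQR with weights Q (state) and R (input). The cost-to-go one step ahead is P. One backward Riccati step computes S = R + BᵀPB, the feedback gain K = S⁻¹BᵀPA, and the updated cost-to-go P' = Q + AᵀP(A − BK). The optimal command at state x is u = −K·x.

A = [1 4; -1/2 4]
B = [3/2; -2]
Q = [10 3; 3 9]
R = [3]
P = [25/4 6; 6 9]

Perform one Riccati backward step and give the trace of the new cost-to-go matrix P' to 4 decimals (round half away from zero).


330.5687

BᵀP = [-2.6250 -9.0000]
S = R + BᵀPB = [3] + [14.0625] = [17.0625]
BᵀPA = [1.8750 -46.5000]
K = S⁻¹·BᵀPA = [0.1099 -2.7253]
A−BK = [0.8352 8.0879; -0.2802 -1.4505]
AᵀP(A−BK) = [2.2940 24.1099; 24.1099 309.2747]
P' = Q + AᵀP(A−BK) = [12.2940 27.1099; 27.1099 318.2747]
tr(P') = 330.5687


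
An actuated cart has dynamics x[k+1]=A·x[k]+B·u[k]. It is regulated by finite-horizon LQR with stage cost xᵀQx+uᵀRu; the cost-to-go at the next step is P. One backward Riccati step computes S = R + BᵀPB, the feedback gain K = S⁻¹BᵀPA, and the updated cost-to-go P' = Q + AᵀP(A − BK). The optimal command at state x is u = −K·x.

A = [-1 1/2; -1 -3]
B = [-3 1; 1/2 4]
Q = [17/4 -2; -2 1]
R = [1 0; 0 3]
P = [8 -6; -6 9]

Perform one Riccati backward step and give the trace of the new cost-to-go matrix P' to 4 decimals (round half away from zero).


7.1029

BᵀP = [-27.0000 22.5000; -16.0000 30.0000]
S = R + BᵀPB = [1 0; 0 3] + [92.2500 63.0000; 63.0000 104.0000] = [93.2500 63.0000; 63.0000 107.0000]
BᵀPA = [4.5000 -81.0000; -14.0000 -98.0000]
K = S⁻¹·BᵀPA = [0.2269 -0.4149; -0.2644 -0.6716]
A−BK = [-0.0548 -0.0731; -0.0557 -0.1061]
AᵀP(A−BK) = [0.2766 0.4646; 0.4646 1.5763]
P' = Q + AᵀP(A−BK) = [4.5266 -1.5354; -1.5354 2.5763]
tr(P') = 7.1029


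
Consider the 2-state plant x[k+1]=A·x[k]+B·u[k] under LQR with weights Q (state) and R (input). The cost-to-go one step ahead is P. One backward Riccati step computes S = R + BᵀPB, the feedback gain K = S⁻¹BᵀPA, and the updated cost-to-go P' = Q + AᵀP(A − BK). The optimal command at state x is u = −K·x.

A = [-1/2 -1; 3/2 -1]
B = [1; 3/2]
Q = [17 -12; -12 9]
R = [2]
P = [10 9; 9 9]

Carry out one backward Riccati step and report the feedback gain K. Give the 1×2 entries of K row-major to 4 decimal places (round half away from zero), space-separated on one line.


BᵀP = [23.5000 22.5000]
S = R + BᵀPB = [2] + [57.2500] = [59.2500]
BᵀPA = [22.0000 -46.0000]
K = S⁻¹·BᵀPA = [0.3713 -0.7764]
A−BK = [-0.8713 -0.2236; 0.9430 0.1646]
AᵀP(A−BK) = [1.0812 -0.4198; -0.4198 1.2869]
P' = Q + AᵀP(A−BK) = [18.0812 -12.4198; -12.4198 10.2869]
tr(P') = 28.3681

0.3713 -0.7764


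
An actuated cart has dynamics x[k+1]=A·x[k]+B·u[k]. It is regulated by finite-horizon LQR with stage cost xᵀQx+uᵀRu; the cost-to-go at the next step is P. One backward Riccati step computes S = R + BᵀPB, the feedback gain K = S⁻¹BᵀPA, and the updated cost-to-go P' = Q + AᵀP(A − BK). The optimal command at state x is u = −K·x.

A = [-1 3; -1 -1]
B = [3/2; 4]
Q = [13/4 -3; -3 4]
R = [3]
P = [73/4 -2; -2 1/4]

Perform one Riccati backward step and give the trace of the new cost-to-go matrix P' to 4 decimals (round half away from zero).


35.4695

BᵀP = [19.3750 -2.0000]
S = R + BᵀPB = [3] + [21.0625] = [24.0625]
BᵀPA = [-17.3750 60.1250]
K = S⁻¹·BᵀPA = [-0.7221 2.4987]
A−BK = [0.0831 -0.7481; 1.8883 -10.9948]
AᵀP(A−BK) = [1.9539 -7.0851; -7.0851 26.2656]
P' = Q + AᵀP(A−BK) = [5.2039 -10.0851; -10.0851 30.2656]
tr(P') = 35.4695


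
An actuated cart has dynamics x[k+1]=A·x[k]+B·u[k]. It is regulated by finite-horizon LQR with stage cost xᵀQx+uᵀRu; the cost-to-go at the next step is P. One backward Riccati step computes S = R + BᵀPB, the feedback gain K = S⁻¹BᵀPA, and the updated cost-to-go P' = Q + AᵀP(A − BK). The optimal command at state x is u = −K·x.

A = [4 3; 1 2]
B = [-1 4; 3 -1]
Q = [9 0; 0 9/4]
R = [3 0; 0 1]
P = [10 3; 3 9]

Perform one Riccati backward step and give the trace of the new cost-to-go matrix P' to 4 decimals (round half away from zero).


17.9907

BᵀP = [-1.0000 24.0000; 37.0000 3.0000]
S = R + BᵀPB = [3 0; 0 1] + [73.0000 -28.0000; -28.0000 145.0000] = [76.0000 -28.0000; -28.0000 146.0000]
BᵀPA = [20.0000 45.0000; 151.0000 117.0000]
K = S⁻¹·BᵀPA = [0.6932 0.9548; 1.1672 0.9845]
A−BK = [0.0244 0.0169; 0.0877 0.1201]
AᵀP(A−BK) = [2.8918 3.2467; 3.2467 3.8489]
P' = Q + AᵀP(A−BK) = [11.8918 3.2467; 3.2467 6.0989]
tr(P') = 17.9907


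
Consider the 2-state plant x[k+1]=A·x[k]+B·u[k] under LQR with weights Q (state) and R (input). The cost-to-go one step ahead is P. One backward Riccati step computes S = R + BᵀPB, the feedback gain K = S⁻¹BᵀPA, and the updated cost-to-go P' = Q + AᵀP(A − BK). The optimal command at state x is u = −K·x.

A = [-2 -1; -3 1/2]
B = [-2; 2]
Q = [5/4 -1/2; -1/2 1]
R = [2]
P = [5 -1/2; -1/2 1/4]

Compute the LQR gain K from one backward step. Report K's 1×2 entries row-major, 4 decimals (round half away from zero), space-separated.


BᵀP = [-11.0000 1.5000]
S = R + BᵀPB = [2] + [25.0000] = [27.0000]
BᵀPA = [17.5000 11.7500]
K = S⁻¹·BᵀPA = [0.6481 0.4352]
A−BK = [-0.7037 -0.1296; -4.2963 -0.3704]
AᵀP(A−BK) = [4.9074 1.0093; 1.0093 0.4491]
P' = Q + AᵀP(A−BK) = [6.1574 0.5093; 0.5093 1.4491]
tr(P') = 7.6065

0.6481 0.4352


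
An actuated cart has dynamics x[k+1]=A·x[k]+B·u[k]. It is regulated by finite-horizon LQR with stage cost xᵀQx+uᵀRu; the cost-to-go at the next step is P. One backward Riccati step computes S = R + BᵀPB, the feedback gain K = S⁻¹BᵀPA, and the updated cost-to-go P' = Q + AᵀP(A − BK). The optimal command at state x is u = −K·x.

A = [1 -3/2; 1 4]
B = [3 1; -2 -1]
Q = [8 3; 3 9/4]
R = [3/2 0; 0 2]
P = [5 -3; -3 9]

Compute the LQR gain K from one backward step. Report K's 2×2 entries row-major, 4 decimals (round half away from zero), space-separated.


BᵀP = [21.0000 -27.0000; 8.0000 -12.0000]
S = R + BᵀPB = [3/2 0; 0 2] + [117.0000 48.0000; 48.0000 20.0000] = [118.5000 48.0000; 48.0000 22.0000]
BᵀPA = [-6.0000 -139.5000; -4.0000 -60.0000]
K = S⁻¹·BᵀPA = [0.1980 -0.6238; -0.6139 -1.3663]
A−BK = [1.0198 1.7376; 0.7822 1.3861]
AᵀP(A−BK) = [6.7327 11.7921; 11.7921 22.2550]
P' = Q + AᵀP(A−BK) = [14.7327 14.7921; 14.7921 24.5050]
tr(P') = 39.2376

0.1980 -0.6238 -0.6139 -1.3663


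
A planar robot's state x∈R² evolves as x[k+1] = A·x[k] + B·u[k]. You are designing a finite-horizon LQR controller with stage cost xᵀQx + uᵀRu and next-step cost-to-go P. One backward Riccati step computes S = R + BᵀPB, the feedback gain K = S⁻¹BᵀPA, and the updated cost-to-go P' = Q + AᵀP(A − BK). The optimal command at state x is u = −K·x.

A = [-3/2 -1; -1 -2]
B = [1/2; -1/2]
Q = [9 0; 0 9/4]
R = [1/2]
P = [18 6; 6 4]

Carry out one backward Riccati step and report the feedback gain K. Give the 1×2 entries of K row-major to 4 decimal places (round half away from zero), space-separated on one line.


BᵀP = [6.0000 1.0000]
S = R + BᵀPB = [1/2] + [2.5000] = [3.0000]
BᵀPA = [-10.0000 -8.0000]
K = S⁻¹·BᵀPA = [-3.3333 -2.6667]
A−BK = [0.1667 0.3333; -2.6667 -3.3333]
AᵀP(A−BK) = [29.1667 32.3333; 32.3333 36.6667]
P' = Q + AᵀP(A−BK) = [38.1667 32.3333; 32.3333 38.9167]
tr(P') = 77.0833

-3.3333 -2.6667


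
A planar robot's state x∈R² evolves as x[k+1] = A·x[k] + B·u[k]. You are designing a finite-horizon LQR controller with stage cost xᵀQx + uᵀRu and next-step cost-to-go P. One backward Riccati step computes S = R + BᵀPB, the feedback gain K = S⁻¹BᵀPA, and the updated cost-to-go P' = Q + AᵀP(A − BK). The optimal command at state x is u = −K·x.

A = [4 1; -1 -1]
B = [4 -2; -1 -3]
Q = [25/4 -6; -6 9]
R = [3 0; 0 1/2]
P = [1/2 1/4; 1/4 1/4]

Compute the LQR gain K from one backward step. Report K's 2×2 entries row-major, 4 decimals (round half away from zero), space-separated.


BᵀP = [1.7500 0.7500; -1.7500 -1.2500]
S = R + BᵀPB = [3 0; 0 1/2] + [6.2500 -5.7500; -5.7500 7.2500] = [9.2500 -5.7500; -5.7500 7.7500]
BᵀPA = [6.2500 1.0000; -5.7500 -0.5000]
K = S⁻¹·BᵀPA = [0.3981 0.1262; -0.4466 0.0291]
A−BK = [1.5146 0.5534; -1.9417 -0.7864]
AᵀP(A−BK) = [1.1942 0.3786; 0.3786 0.1383]
P' = Q + AᵀP(A−BK) = [7.4442 -5.6214; -5.6214 9.1383]
tr(P') = 16.5825

0.3981 0.1262 -0.4466 0.0291


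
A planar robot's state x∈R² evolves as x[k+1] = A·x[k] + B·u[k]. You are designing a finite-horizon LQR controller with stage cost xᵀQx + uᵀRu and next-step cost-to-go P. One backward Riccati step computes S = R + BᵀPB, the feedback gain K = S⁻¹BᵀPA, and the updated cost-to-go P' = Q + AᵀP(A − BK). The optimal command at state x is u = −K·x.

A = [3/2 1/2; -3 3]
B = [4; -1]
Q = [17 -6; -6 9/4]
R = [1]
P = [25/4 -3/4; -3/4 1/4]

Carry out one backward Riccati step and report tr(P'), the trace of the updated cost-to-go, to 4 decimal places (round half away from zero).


21.9645

BᵀP = [25.7500 -3.2500]
S = R + BᵀPB = [1] + [106.2500] = [107.2500]
BᵀPA = [48.3750 3.1250]
K = S⁻¹·BᵀPA = [0.4510 0.0291]
A−BK = [-0.3042 0.3834; -2.5490 3.0291]
AᵀP(A−BK) = [1.2430 -1.2220; -1.2220 1.4714]
P' = Q + AᵀP(A−BK) = [18.2430 -7.2220; -7.2220 3.7214]
tr(P') = 21.9645


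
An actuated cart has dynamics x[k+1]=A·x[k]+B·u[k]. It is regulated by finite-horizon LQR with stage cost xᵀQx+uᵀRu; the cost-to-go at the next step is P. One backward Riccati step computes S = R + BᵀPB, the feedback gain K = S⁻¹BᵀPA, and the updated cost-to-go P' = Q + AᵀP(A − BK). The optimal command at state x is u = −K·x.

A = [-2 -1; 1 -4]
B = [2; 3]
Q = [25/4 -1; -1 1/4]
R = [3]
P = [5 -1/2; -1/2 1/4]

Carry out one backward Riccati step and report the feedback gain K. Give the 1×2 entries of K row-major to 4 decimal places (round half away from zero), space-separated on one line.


BᵀP = [8.5000 -0.2500]
S = R + BᵀPB = [3] + [16.2500] = [19.2500]
BᵀPA = [-17.2500 -7.5000]
K = S⁻¹·BᵀPA = [-0.8961 -0.3896]
A−BK = [-0.2078 -0.2208; 3.6883 -2.8312]
AᵀP(A−BK) = [6.7922 -1.2208; -1.2208 2.0779]
P' = Q + AᵀP(A−BK) = [13.0422 -2.2208; -2.2208 2.3279]
tr(P') = 15.3701

-0.8961 -0.3896


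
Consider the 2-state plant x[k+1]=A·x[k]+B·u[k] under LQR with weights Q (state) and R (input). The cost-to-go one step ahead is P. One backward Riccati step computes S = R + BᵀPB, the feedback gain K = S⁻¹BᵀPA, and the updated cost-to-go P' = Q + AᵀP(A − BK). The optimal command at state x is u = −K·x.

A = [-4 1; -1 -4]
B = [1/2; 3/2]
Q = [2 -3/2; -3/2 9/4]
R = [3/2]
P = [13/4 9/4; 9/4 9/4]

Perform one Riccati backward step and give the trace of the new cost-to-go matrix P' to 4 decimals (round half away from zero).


26.1919

BᵀP = [5.0000 4.5000]
S = R + BᵀPB = [3/2] + [9.2500] = [10.7500]
BᵀPA = [-24.5000 -13.0000]
K = S⁻¹·BᵀPA = [-2.2791 -1.2093]
A−BK = [-2.8605 1.6047; 2.4186 -2.1860]
AᵀP(A−BK) = [16.4128 0.1221; 0.1221 5.5291]
P' = Q + AᵀP(A−BK) = [18.4128 -1.3779; -1.3779 7.7791]
tr(P') = 26.1919


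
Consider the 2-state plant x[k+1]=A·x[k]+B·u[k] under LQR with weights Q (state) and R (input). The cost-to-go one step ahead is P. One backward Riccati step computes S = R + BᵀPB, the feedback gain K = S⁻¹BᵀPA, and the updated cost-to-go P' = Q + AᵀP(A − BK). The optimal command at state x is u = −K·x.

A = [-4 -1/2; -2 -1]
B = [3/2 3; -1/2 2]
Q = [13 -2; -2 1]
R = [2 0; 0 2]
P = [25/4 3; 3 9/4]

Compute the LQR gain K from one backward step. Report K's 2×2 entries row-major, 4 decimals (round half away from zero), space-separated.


BᵀP = [7.8750 3.3750; 24.7500 13.5000]
S = R + BᵀPB = [2 0; 0 2] + [10.1250 30.3750; 30.3750 101.2500] = [12.1250 30.3750; 30.3750 103.2500]
BᵀPA = [-38.2500 -7.3125; -126.0000 -25.8750]
K = S⁻¹·BᵀPA = [-0.3707 0.0940; -1.1113 -0.2782]
A−BK = [-0.1101 0.1938; 0.0372 -0.3965]
AᵀP(A−BK) = [2.7990 0.5348; 0.5348 0.2999]
P' = Q + AᵀP(A−BK) = [15.7990 -1.4652; -1.4652 1.2999]
tr(P') = 17.0990

-0.3707 0.0940 -1.1113 -0.2782


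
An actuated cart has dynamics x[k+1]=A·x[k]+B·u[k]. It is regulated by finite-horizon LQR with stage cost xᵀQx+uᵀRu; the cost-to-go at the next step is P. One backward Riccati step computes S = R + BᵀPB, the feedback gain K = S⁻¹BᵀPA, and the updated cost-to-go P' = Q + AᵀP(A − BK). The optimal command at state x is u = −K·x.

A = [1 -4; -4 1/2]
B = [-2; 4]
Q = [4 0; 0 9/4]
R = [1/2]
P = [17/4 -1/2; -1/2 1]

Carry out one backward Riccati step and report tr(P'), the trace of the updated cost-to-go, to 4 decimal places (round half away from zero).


30.6175

BᵀP = [-10.5000 5.0000]
S = R + BᵀPB = [1/2] + [41.0000] = [41.5000]
BᵀPA = [-30.5000 44.5000]
K = S⁻¹·BᵀPA = [-0.7349 1.0723]
A−BK = [-0.4699 -1.8554; -1.0602 -3.7892]
AᵀP(A−BK) = [1.8343 5.4548; 5.4548 22.5331]
P' = Q + AᵀP(A−BK) = [5.8343 5.4548; 5.4548 24.7831]
tr(P') = 30.6175


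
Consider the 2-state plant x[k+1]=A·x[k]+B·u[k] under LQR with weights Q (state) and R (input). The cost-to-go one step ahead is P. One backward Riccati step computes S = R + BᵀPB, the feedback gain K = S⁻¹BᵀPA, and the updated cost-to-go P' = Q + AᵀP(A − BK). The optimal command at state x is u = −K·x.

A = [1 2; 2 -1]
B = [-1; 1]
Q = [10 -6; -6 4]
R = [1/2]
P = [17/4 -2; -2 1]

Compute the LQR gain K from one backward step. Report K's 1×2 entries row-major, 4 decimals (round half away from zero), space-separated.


-0.0256 -1.5897

BᵀP = [-6.2500 3.0000]
S = R + BᵀPB = [1/2] + [9.2500] = [9.7500]
BᵀPA = [-0.2500 -15.5000]
K = S⁻¹·BᵀPA = [-0.0256 -1.5897]
A−BK = [0.9744 0.4103; 2.0256 0.5897]
AᵀP(A−BK) = [0.2436 0.1026; 0.1026 1.3590]
P' = Q + AᵀP(A−BK) = [10.2436 -5.8974; -5.8974 5.3590]
tr(P') = 15.6026


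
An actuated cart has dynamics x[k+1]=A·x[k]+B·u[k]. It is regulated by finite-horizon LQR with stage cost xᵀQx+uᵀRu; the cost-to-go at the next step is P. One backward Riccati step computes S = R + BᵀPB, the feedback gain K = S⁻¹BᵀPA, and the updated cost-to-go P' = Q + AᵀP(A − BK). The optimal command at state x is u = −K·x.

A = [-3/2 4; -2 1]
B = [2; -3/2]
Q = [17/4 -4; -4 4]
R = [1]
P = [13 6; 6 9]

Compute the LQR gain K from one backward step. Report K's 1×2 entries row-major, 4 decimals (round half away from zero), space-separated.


-0.6040 1.7852

BᵀP = [17.0000 -1.5000]
S = R + BᵀPB = [1] + [36.2500] = [37.2500]
BᵀPA = [-22.5000 66.5000]
K = S⁻¹·BᵀPA = [-0.6040 1.7852]
A−BK = [-0.2919 0.4295; -2.9060 3.6779]
AᵀP(A−BK) = [87.6594 -112.8322; -112.8322 146.2819]
P' = Q + AᵀP(A−BK) = [91.9094 -116.8322; -116.8322 150.2819]
tr(P') = 242.1913


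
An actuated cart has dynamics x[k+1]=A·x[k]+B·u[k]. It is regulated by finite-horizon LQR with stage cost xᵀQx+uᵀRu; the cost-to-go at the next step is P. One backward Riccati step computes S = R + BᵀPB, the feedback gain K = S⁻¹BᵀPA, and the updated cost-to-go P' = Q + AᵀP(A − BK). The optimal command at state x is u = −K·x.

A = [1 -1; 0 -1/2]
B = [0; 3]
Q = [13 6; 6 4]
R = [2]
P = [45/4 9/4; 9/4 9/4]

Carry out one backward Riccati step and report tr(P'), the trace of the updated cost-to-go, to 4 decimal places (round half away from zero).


35.6573

BᵀP = [6.7500 6.7500]
S = R + BᵀPB = [2] + [20.2500] = [22.2500]
BᵀPA = [6.7500 -10.1250]
K = S⁻¹·BᵀPA = [0.3034 -0.4551]
A−BK = [1.0000 -1.0000; -0.9101 0.8652]
AᵀP(A−BK) = [9.2022 -9.3034; -9.3034 9.4551]
P' = Q + AᵀP(A−BK) = [22.2022 -3.3034; -3.3034 13.4551]
tr(P') = 35.6573


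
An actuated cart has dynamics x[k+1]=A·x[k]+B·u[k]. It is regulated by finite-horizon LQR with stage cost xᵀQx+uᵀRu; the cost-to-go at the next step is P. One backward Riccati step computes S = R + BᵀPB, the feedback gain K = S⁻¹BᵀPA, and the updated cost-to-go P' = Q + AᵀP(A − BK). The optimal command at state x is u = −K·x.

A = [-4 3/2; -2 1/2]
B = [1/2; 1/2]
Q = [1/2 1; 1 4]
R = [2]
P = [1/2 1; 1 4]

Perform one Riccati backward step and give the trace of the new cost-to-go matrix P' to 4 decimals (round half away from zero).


BᵀP = [0.7500 2.5000]
S = R + BᵀPB = [2] + [1.6250] = [3.6250]
BᵀPA = [-8.0000 2.3750]
K = S⁻¹·BᵀPA = [-2.2069 0.6552]
A−BK = [-2.8966 1.1724; -0.8966 0.1724]
AᵀP(A−BK) = [22.3448 -6.7586; -6.7586 2.0690]
P' = Q + AᵀP(A−BK) = [22.8448 -5.7586; -5.7586 6.0690]
tr(P') = 28.9138

28.9138


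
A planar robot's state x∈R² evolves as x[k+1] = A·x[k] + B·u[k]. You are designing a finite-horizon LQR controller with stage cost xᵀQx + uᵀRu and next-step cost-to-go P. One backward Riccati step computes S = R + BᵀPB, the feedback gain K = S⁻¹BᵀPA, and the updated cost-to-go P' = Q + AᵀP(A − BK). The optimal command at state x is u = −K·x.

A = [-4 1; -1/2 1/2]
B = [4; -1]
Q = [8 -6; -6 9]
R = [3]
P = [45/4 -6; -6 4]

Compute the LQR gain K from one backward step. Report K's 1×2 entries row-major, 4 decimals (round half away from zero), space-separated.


BᵀP = [51.0000 -28.0000]
S = R + BᵀPB = [3] + [232.0000] = [235.0000]
BᵀPA = [-190.0000 37.0000]
K = S⁻¹·BᵀPA = [-0.8085 0.1574]
A−BK = [-0.7660 0.3702; -1.3085 0.6574]
AᵀP(A−BK) = [3.3830 -1.0851; -1.0851 0.4245]
P' = Q + AᵀP(A−BK) = [11.3830 -7.0851; -7.0851 9.4245]
tr(P') = 20.8074

-0.8085 0.1574


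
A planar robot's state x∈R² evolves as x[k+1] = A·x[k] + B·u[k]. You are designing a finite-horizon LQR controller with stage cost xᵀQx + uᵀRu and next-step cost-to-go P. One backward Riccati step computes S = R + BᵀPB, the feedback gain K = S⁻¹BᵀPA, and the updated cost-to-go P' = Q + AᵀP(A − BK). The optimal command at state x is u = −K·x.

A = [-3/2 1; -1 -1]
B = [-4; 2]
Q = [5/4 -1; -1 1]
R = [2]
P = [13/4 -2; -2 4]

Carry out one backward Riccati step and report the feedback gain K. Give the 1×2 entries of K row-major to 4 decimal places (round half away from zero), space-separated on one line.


0.0931 -0.3235

BᵀP = [-17.0000 16.0000]
S = R + BᵀPB = [2] + [100.0000] = [102.0000]
BᵀPA = [9.5000 -33.0000]
K = S⁻¹·BᵀPA = [0.0931 -0.3235]
A−BK = [-1.1275 -0.2941; -1.1863 -0.3529]
AᵀP(A−BK) = [4.4277 1.1985; 1.1985 0.5735]
P' = Q + AᵀP(A−BK) = [5.6777 0.1985; 0.1985 1.5735]
tr(P') = 7.2512


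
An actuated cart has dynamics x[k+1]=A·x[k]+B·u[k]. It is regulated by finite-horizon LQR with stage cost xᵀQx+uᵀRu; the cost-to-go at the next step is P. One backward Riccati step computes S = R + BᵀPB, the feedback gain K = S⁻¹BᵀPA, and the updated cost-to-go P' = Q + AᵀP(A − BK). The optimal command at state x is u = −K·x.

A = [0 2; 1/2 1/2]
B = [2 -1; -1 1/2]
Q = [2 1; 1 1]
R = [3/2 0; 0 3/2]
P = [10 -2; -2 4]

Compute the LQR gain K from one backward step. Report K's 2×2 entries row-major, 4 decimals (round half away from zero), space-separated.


BᵀP = [22.0000 -8.0000; -11.0000 4.0000]
S = R + BᵀPB = [3/2 0; 0 3/2] + [52.0000 -26.0000; -26.0000 13.0000] = [53.5000 -26.0000; -26.0000 14.5000]
BᵀPA = [-4.0000 40.0000; 2.0000 -20.0000]
K = S⁻¹·BᵀPA = [-0.0602 0.6015; 0.0301 -0.3008]
A−BK = [0.1504 0.4962; 0.4248 1.2519]
AᵀP(A−BK) = [0.6992 2.0075; 2.0075 6.9248]
P' = Q + AᵀP(A−BK) = [2.6992 3.0075; 3.0075 7.9248]
tr(P') = 10.6241

-0.0602 0.6015 0.0301 -0.3008


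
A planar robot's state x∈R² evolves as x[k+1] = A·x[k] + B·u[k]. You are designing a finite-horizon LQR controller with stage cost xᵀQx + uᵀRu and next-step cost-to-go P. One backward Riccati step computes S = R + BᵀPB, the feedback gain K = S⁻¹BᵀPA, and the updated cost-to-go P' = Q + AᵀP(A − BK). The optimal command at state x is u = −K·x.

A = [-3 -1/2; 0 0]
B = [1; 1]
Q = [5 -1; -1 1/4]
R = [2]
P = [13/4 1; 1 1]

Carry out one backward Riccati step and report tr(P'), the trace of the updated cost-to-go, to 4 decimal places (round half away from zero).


BᵀP = [4.2500 2.0000]
S = R + BᵀPB = [2] + [6.2500] = [8.2500]
BᵀPA = [-12.7500 -2.1250]
K = S⁻¹·BᵀPA = [-1.5455 -0.2576]
A−BK = [-1.4545 -0.2424; 1.5455 0.2576]
AᵀP(A−BK) = [9.5455 1.5909; 1.5909 0.2652]
P' = Q + AᵀP(A−BK) = [14.5455 0.5909; 0.5909 0.5152]
tr(P') = 15.0606

15.0606


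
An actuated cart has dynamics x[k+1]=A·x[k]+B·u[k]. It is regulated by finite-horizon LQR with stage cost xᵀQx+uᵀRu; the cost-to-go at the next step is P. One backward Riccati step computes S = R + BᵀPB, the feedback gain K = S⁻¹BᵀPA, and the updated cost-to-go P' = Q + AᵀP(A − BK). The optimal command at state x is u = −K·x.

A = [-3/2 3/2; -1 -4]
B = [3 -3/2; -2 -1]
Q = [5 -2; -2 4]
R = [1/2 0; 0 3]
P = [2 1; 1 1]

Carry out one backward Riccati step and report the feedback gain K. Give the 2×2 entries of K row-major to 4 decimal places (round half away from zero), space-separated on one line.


-0.2927 0.7108 0.5610 0.7805

BᵀP = [4.0000 1.0000; -4.0000 -2.5000]
S = R + BᵀPB = [1/2 0; 0 3] + [10.0000 -7.0000; -7.0000 8.5000] = [10.5000 -7.0000; -7.0000 11.5000]
BᵀPA = [-7.0000 2.0000; 8.5000 4.0000]
K = S⁻¹·BᵀPA = [-0.2927 0.7108; 0.5610 0.7805]
A−BK = [0.2195 0.5383; -1.0244 -1.7979]
AᵀP(A−BK) = [1.6829 2.3415; 2.3415 3.9564]
P' = Q + AᵀP(A−BK) = [6.6829 0.3415; 0.3415 7.9564]
tr(P') = 14.6394


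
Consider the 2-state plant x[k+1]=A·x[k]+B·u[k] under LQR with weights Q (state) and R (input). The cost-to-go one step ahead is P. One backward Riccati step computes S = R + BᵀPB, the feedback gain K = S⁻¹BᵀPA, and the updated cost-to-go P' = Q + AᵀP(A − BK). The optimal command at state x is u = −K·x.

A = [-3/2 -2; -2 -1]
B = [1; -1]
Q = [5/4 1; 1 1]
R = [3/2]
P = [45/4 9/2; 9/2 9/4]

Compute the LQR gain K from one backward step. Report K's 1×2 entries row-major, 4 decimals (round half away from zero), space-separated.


-2.4375 -2.6250

BᵀP = [6.7500 2.2500]
S = R + BᵀPB = [3/2] + [4.5000] = [6.0000]
BᵀPA = [-14.6250 -15.7500]
K = S⁻¹·BᵀPA = [-2.4375 -2.6250]
A−BK = [0.9375 0.6250; -4.4375 -3.6250]
AᵀP(A−BK) = [25.6641 24.6094; 24.6094 23.9063]
P' = Q + AᵀP(A−BK) = [26.9141 25.6094; 25.6094 24.9063]
tr(P') = 51.8203


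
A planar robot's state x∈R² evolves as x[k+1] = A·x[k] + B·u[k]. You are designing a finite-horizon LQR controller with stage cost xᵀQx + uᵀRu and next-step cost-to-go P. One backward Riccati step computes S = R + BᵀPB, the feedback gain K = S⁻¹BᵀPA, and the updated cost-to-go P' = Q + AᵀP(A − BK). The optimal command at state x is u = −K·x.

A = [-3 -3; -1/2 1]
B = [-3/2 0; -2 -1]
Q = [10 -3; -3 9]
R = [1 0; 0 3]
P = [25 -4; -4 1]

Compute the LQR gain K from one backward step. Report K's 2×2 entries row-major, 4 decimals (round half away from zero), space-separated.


2.2556 2.3910 -0.6194 -0.8590

BᵀP = [-29.5000 4.0000; 4.0000 -1.0000]
S = R + BᵀPB = [1 0; 0 3] + [36.2500 -4.0000; -4.0000 1.0000] = [37.2500 -4.0000; -4.0000 4.0000]
BᵀPA = [86.5000 92.5000; -11.5000 -13.0000]
K = S⁻¹·BᵀPA = [2.2556 2.3910; -0.6194 -0.8590]
A−BK = [0.3835 0.5865; 3.3919 4.9229]
AᵀP(A−BK) = [11.0146 13.8017; 13.8017 17.6673]
P' = Q + AᵀP(A−BK) = [21.0146 10.8017; 10.8017 26.6673]
tr(P') = 47.6819


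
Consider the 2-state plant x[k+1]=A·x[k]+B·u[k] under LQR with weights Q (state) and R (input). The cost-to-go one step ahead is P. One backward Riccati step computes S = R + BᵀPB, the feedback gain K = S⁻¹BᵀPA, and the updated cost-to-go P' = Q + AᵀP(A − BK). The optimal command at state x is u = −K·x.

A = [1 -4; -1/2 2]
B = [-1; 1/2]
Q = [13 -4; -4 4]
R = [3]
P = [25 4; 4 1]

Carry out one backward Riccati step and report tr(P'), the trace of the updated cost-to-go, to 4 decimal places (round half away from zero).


61.6907

BᵀP = [-23.0000 -3.5000]
S = R + BᵀPB = [3] + [21.2500] = [24.2500]
BᵀPA = [-21.2500 85.0000]
K = S⁻¹·BᵀPA = [-0.8763 3.5052]
A−BK = [0.1237 -0.4948; -0.0619 0.2474]
AᵀP(A−BK) = [2.6289 -10.5155; -10.5155 42.0619]
P' = Q + AᵀP(A−BK) = [15.6289 -14.5155; -14.5155 46.0619]
tr(P') = 61.6907


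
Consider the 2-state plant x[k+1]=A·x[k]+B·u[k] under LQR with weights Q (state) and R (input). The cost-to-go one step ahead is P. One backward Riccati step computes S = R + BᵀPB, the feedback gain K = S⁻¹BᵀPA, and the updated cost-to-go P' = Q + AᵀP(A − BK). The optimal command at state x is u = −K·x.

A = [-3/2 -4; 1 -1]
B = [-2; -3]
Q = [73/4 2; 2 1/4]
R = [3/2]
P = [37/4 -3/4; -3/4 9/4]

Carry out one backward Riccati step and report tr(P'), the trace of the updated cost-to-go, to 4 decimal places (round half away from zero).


81.5132

BᵀP = [-16.2500 -5.2500]
S = R + BᵀPB = [3/2] + [48.2500] = [49.7500]
BᵀPA = [19.1250 70.2500]
K = S⁻¹·BᵀPA = [0.3844 1.4121]
A−BK = [-0.7312 -1.1759; 2.1533 3.2362]
AᵀP(A−BK) = [17.9604 28.1193; 28.1193 45.0528]
P' = Q + AᵀP(A−BK) = [36.2104 30.1193; 30.1193 45.3028]
tr(P') = 81.5132


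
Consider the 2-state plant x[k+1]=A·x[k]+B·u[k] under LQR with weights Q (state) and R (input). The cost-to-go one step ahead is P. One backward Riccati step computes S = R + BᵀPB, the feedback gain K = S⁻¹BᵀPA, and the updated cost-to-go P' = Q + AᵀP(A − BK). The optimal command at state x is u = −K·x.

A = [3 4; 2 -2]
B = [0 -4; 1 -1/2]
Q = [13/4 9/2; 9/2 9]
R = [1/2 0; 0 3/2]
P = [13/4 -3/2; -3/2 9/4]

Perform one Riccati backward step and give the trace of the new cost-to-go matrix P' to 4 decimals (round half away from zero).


BᵀP = [-1.5000 2.2500; -12.2500 4.8750]
S = R + BᵀPB = [1/2 0; 0 3/2] + [2.2500 4.8750; 4.8750 46.5625] = [2.7500 4.8750; 4.8750 48.0625]
BᵀPA = [0.0000 -10.5000; -27.0000 -58.7500]
K = S⁻¹·BᵀPA = [1.2142 -2.0133; -0.6849 -1.0182]
A−BK = [0.2603 -0.0726; 0.4434 -0.4958]
AᵀP(A−BK) = [1.7571 -0.4903; -0.4903 4.0438]
P' = Q + AᵀP(A−BK) = [5.0071 4.0097; 4.0097 13.0438]
tr(P') = 18.0509

18.0509


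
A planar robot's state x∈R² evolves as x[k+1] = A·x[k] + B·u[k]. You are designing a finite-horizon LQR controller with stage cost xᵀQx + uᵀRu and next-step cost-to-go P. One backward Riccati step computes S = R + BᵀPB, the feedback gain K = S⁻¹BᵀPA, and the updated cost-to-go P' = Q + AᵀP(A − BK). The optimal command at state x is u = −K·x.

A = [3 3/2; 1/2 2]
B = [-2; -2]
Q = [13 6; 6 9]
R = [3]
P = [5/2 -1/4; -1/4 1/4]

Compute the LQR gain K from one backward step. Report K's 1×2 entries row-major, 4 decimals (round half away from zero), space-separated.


BᵀP = [-4.5000 0.0000]
S = R + BᵀPB = [3] + [9.0000] = [12.0000]
BᵀPA = [-13.5000 -6.7500]
K = S⁻¹·BᵀPA = [-1.1250 -0.5625]
A−BK = [0.7500 0.3750; -1.7500 0.8750]
AᵀP(A−BK) = [6.6250 2.2188; 2.2188 1.3281]
P' = Q + AᵀP(A−BK) = [19.6250 8.2188; 8.2188 10.3281]
tr(P') = 29.9531

-1.1250 -0.5625


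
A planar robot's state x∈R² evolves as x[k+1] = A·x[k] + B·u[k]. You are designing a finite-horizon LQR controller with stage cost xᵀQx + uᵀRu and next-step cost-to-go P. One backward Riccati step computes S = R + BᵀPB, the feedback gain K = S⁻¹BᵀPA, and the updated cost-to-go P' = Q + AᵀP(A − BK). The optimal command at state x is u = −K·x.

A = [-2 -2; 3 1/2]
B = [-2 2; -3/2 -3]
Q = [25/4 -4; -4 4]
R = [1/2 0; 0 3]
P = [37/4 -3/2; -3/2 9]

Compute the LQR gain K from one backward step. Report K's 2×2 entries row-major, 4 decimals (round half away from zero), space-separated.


0.0004 0.5501 -0.9784 -0.4349

BᵀP = [-16.2500 -10.5000; 23.0000 -30.0000]
S = R + BᵀPB = [1/2 0; 0 3] + [48.2500 -1.0000; -1.0000 136.0000] = [48.7500 -1.0000; -1.0000 139.0000]
BᵀPA = [1.0000 27.2500; -136.0000 -61.0000]
K = S⁻¹·BᵀPA = [0.0004 0.5501; -0.9784 -0.4349]
A−BK = [-0.0423 -0.0301; 0.0654 0.0204]
AᵀP(A−BK) = [2.9352 1.3047; 1.3047 0.7326]
P' = Q + AᵀP(A−BK) = [9.1852 -2.6953; -2.6953 4.7326]
tr(P') = 13.9179


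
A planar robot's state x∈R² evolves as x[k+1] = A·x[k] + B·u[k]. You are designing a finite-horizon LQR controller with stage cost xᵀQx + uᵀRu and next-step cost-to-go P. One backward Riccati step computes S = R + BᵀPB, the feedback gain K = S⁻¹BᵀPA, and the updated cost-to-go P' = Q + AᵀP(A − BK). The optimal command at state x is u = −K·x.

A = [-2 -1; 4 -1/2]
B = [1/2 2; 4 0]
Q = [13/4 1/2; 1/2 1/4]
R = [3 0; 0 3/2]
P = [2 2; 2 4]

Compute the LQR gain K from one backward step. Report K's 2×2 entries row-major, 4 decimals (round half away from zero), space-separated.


0.8417 -0.1481 -0.7527 -0.3509

BᵀP = [9.0000 17.0000; 4.0000 4.0000]
S = R + BᵀPB = [3 0; 0 3/2] + [72.5000 18.0000; 18.0000 8.0000] = [75.5000 18.0000; 18.0000 9.5000]
BᵀPA = [50.0000 -17.5000; 8.0000 -6.0000]
K = S⁻¹·BᵀPA = [0.8417 -0.1481; -0.7527 -0.3509]
A−BK = [-0.9154 -0.2241; 0.6332 0.0925]
AᵀP(A−BK) = [3.9364 0.2136; 0.2136 0.3023]
P' = Q + AᵀP(A−BK) = [7.1864 0.7136; 0.7136 0.5523]
tr(P') = 7.7387


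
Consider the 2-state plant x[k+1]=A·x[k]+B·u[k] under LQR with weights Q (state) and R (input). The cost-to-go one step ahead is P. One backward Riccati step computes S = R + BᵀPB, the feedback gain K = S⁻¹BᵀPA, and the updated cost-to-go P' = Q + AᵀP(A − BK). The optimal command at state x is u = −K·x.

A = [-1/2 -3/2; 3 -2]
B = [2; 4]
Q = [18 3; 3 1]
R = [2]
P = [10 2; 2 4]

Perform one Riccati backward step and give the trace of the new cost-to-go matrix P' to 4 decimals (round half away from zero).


BᵀP = [28.0000 20.0000]
S = R + BᵀPB = [2] + [136.0000] = [138.0000]
BᵀPA = [46.0000 -82.0000]
K = S⁻¹·BᵀPA = [0.3333 -0.5942]
A−BK = [-1.1667 -0.3116; 1.6667 0.3768]
AᵀP(A−BK) = [17.1667 3.8333; 3.8333 1.7754]
P' = Q + AᵀP(A−BK) = [35.1667 6.8333; 6.8333 2.7754]
tr(P') = 37.9420

37.9420


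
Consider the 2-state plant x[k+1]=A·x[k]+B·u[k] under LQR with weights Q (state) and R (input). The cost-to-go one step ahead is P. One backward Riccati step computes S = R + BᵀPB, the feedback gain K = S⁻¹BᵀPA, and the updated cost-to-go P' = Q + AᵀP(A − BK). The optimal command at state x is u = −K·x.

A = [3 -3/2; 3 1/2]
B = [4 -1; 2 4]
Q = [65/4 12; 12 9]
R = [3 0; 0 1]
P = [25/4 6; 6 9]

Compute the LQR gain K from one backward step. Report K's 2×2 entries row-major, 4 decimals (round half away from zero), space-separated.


0.8031 -0.2871 0.3684 0.2517

BᵀP = [37.0000 42.0000; 17.7500 30.0000]
S = R + BᵀPB = [3 0; 0 1] + [232.0000 131.0000; 131.0000 102.2500] = [235.0000 131.0000; 131.0000 103.2500]
BᵀPA = [237.0000 -34.5000; 143.2500 -11.6250]
K = S⁻¹·BᵀPA = [0.8031 -0.2871; 0.3684 0.2517]
A−BK = [0.1559 -0.0999; -0.0799 0.0675]
AᵀP(A−BK) = [2.1307 -0.6339; -0.6339 0.3331]
P' = Q + AᵀP(A−BK) = [18.3807 11.3661; 11.3661 9.3331]
tr(P') = 27.7137


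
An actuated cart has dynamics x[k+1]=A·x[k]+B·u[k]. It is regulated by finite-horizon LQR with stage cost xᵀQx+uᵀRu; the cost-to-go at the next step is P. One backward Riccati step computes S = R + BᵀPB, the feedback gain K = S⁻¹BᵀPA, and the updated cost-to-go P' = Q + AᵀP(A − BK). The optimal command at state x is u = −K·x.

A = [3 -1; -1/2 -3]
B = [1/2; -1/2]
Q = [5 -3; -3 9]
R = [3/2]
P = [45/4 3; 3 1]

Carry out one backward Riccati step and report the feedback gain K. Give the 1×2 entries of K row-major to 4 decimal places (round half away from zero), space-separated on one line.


BᵀP = [4.1250 1.0000]
S = R + BᵀPB = [3/2] + [1.5625] = [3.0625]
BᵀPA = [11.8750 -7.1250]
K = S⁻¹·BᵀPA = [3.8776 -2.3265]
A−BK = [1.0612 0.1633; 1.4388 -4.1633]
AᵀP(A−BK) = [46.4541 -30.1224; -30.1224 21.6735]
P' = Q + AᵀP(A−BK) = [51.4541 -33.1224; -33.1224 30.6735]
tr(P') = 82.1276

3.8776 -2.3265


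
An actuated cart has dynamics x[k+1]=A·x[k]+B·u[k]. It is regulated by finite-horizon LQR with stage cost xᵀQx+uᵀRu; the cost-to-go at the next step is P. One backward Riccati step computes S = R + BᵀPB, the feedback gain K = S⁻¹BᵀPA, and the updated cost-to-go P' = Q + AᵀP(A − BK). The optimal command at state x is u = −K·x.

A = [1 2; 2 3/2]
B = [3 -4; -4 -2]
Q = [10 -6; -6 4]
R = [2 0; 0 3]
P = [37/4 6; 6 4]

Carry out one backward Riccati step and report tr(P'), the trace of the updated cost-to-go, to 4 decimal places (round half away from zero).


BᵀP = [3.7500 2.0000; -49.0000 -32.0000]
S = R + BᵀPB = [2 0; 0 3] + [3.2500 -19.0000; -19.0000 260.0000] = [5.2500 -19.0000; -19.0000 263.0000]
BᵀPA = [7.7500 10.5000; -113.0000 -146.0000]
K = S⁻¹·BᵀPA = [-0.1066 -0.0123; -0.4374 -0.5560]
A−BK = [-0.4295 -0.1873; 0.6987 0.3389]
AᵀP(A−BK) = [0.6546 0.7649; 0.7649 0.9500]
P' = Q + AᵀP(A−BK) = [10.6546 -5.2351; -5.2351 4.9500]
tr(P') = 15.6046

15.6046


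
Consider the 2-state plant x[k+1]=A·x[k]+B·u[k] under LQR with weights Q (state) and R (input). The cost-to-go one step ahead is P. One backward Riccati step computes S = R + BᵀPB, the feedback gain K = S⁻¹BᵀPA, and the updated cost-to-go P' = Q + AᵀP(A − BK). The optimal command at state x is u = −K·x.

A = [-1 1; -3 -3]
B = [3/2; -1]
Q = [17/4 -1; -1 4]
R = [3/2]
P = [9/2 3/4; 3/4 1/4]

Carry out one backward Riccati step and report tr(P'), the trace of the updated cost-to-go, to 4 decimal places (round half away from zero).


12.8377

BᵀP = [6.0000 0.8750]
S = R + BᵀPB = [3/2] + [8.1250] = [9.6250]
BᵀPA = [-8.6250 3.3750]
K = S⁻¹·BᵀPA = [-0.8961 0.3506]
A−BK = [0.3442 0.4740; -3.8961 -2.6494]
AᵀP(A−BK) = [3.5211 0.7744; 0.7744 1.0666]
P' = Q + AᵀP(A−BK) = [7.7711 -0.2256; -0.2256 5.0666]
tr(P') = 12.8377


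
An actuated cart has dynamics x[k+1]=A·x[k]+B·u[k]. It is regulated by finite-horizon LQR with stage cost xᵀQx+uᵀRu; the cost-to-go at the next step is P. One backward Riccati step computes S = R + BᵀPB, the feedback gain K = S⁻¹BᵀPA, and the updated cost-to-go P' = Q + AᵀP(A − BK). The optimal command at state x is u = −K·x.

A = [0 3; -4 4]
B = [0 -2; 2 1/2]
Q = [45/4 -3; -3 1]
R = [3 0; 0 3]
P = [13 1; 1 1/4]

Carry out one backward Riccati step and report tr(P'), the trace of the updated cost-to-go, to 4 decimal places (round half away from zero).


25.4960

BᵀP = [2.0000 0.5000; -25.5000 -1.8750]
S = R + BᵀPB = [3 0; 0 3] + [1.0000 -3.7500; -3.7500 50.0625] = [4.0000 -3.7500; -3.7500 53.0625]
BᵀPA = [-2.0000 8.0000; 7.5000 -84.0000]
K = S⁻¹·BᵀPA = [-0.3936 0.5525; 0.1135 -1.5440]
A−BK = [0.2271 -0.0880; -3.2696 3.6670]
AᵀP(A−BK) = [2.3614 -3.3150; -3.3150 10.8846]
P' = Q + AᵀP(A−BK) = [13.6114 -6.3150; -6.3150 11.8846]
tr(P') = 25.4960


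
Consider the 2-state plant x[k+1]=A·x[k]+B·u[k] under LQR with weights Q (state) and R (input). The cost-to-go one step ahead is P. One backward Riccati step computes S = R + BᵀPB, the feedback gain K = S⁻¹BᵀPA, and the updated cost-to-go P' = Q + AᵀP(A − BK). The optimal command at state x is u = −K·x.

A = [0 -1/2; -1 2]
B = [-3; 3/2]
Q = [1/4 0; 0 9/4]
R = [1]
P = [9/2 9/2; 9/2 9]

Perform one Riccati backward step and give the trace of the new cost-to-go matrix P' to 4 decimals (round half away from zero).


BᵀP = [-6.7500 0.0000]
S = R + BᵀPB = [1] + [20.2500] = [21.2500]
BᵀPA = [0.0000 3.3750]
K = S⁻¹·BᵀPA = [0.0000 0.1588]
A−BK = [0.0000 -0.0235; -1.0000 1.7618]
AᵀP(A−BK) = [9.0000 -15.7500; -15.7500 27.5890]
P' = Q + AᵀP(A−BK) = [9.2500 -15.7500; -15.7500 29.8390]
tr(P') = 39.0890

39.0890


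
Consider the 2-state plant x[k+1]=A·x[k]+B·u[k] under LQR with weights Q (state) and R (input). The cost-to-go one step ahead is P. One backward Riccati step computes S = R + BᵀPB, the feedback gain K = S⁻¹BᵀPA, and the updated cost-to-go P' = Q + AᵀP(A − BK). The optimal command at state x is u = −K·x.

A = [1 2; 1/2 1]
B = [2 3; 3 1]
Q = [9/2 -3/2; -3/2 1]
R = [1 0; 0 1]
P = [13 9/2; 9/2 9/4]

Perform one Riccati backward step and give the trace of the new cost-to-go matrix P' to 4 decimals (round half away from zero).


5.8941

BᵀP = [39.5000 15.7500; 43.5000 15.7500]
S = R + BᵀPB = [1 0; 0 1] + [126.2500 134.2500; 134.2500 146.2500] = [127.2500 134.2500; 134.2500 147.2500]
BᵀPA = [47.3750 94.7500; 51.3750 102.7500]
K = S⁻¹·BᵀPA = [0.1104 0.2208; 0.2483 0.4965]
A−BK = [0.0345 0.0689; -0.0794 -0.1589]
AᵀP(A−BK) = [0.0788 0.1576; 0.1576 0.3153]
P' = Q + AᵀP(A−BK) = [4.5788 -1.3424; -1.3424 1.3153]
tr(P') = 5.8941
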